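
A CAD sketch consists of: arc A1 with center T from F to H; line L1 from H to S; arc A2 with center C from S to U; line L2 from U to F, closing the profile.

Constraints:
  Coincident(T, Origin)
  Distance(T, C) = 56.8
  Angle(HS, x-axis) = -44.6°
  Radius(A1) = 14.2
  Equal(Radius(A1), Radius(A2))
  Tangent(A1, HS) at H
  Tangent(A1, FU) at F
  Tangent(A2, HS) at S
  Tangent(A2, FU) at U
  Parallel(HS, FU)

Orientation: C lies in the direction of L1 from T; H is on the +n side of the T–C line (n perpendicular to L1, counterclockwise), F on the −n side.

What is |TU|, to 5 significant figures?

58.548

The slot axis is L1's direction at -44.6°, so u = (cos -44.6°, sin -44.6°) = (0.71203, -0.70215) and n = (−sin -44.6°, cos -44.6°) = (0.70215, 0.71203). T is at the origin and C lies 56.8 along u from T, so C = 56.8·u = (40.443, -39.882). Tangency of A1 to both parallel lines with radius 14.2 puts H and F at T ± 14.2·n: H = (9.9706, 10.111), F = (-9.9706, -10.111). Equal radii place S and U the same way about C: S = C + 14.2·n = (50.414, -29.772), U = C − 14.2·n = (30.473, -49.993). Then |TU| = |U − T| = 58.548.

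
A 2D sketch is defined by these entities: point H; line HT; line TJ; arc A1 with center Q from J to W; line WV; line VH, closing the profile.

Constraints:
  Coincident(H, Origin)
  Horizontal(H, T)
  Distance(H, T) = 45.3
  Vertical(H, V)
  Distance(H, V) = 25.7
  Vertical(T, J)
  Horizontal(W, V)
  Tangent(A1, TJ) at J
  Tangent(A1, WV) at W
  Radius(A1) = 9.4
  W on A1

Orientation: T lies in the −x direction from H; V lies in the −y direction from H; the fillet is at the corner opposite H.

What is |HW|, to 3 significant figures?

44.2

H is at the origin; HT is horizontal with |HT| = 45.3 and T on the −x side, so T = (-45.3, 0.00). H and V share the same x with |HV| = 25.7 and V on the −y side, so V = (0.00, -25.7). The virtual corner opposite H is at (-45.3, -25.7). The tangent condition forces QJ to be normal to TJ and A1 meets WV tangentially, so QW is at right angles to WV, with radius 9.4, so the center Q sits 9.4 in from both sides at Q = (-35.9, -16.3). That places the tangent points at J = (-45.3, -16.3) on TJ and W = (-35.9, -25.7) on WV. Then |HW| = |W − H| = 44.2.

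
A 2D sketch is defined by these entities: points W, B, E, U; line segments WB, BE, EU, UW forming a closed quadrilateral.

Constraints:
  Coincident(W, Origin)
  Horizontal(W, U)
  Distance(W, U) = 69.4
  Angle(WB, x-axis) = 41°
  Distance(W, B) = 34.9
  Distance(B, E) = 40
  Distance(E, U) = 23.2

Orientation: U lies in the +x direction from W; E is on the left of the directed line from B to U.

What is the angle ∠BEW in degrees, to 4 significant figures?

18.98°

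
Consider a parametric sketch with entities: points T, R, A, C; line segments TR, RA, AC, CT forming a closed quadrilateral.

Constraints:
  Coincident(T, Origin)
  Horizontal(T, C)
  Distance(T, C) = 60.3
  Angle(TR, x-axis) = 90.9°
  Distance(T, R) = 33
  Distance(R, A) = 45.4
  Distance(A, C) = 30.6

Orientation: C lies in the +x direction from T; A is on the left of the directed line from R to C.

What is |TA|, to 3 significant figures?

51.5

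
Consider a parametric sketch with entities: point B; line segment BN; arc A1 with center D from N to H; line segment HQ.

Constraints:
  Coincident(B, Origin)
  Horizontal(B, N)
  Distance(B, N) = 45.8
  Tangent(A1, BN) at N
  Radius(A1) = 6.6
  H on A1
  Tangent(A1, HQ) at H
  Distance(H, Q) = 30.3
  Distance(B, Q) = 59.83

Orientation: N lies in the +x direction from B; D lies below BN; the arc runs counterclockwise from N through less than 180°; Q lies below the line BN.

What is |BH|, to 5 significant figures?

40.222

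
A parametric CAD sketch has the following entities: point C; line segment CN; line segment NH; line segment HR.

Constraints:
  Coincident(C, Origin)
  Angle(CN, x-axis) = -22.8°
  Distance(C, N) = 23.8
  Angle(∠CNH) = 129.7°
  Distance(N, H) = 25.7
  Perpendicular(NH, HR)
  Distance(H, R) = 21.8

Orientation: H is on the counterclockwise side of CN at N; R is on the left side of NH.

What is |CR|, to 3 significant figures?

41.1

C is at the origin; CN runs at -22.8° with length 23.8, so N = 23.8·(cos -22.8°, sin -22.8°) = (21.9, -9.22). ∠CNH = 129.7°, so NH runs at -22.8° + (180° − 129.7°) = 27.5° from the x-axis; with |NH| = 25.7, H = N + 25.7·(cos 27.5°, sin 27.5°) = (44.7, 2.64). NH ⟂ HR; with |HR| = 21.8 on the left of NH, R = H + 21.8·(-0.462, 0.887) = (34.7, 22.0). Then |CR| = |R − C| = 41.1.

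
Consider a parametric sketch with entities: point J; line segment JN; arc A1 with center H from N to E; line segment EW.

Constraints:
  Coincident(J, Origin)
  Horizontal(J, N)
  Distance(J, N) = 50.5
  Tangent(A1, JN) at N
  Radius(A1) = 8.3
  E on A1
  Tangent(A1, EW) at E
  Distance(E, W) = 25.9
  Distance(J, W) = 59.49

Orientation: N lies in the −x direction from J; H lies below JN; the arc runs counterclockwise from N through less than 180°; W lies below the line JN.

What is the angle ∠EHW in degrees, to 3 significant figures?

72.2°

Checks: |HE| = 8.300 ✓; ∠(HE, EW) = 90.00° ✓; |EW| = 25.90 ✓; |JW| = 59.49 ✓.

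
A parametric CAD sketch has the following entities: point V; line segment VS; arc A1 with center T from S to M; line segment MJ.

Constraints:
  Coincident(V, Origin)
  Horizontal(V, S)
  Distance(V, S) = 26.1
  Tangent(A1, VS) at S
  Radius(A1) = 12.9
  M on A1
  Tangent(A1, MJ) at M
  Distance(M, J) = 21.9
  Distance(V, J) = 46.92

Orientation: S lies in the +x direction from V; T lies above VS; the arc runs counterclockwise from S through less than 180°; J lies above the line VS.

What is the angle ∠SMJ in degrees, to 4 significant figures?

120.9°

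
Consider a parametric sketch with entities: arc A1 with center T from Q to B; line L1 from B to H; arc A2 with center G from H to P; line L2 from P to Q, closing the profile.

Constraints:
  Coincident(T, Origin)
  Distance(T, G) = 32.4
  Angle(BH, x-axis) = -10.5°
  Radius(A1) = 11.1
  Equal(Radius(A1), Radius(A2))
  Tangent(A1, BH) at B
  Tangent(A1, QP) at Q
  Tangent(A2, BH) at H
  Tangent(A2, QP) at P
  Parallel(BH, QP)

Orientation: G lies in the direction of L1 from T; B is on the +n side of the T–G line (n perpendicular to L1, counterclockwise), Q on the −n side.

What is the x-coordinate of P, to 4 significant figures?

29.83

Tangency of A1 to both parallel lines with radius 11.1 puts B and Q at T ± 11.1·n: B = (2.023, 10.91), Q = (-2.023, -10.91). Equal radii place H and P the same way about G: H = G + 11.1·n = (33.88, 5.010), P = G − 11.1·n = (29.83, -16.82). So P.x = 29.83.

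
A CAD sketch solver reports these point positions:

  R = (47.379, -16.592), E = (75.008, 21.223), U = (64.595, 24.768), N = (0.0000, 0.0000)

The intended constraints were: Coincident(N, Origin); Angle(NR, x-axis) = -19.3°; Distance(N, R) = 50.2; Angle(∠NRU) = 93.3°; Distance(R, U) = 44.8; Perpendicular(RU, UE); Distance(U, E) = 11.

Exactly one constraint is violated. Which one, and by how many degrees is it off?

Perpendicular(RU, UE) — off by 3.80°.

N = (0.00, 0.00) ✓; NR at -19.30° ✓; |NR| = 50.20 ✓; ∠NRU = 93.30° ✓; |RU| = 44.80 ✓; ∠(RU, UE) = 86.20° ✗; |UE| = 11.00 ✓.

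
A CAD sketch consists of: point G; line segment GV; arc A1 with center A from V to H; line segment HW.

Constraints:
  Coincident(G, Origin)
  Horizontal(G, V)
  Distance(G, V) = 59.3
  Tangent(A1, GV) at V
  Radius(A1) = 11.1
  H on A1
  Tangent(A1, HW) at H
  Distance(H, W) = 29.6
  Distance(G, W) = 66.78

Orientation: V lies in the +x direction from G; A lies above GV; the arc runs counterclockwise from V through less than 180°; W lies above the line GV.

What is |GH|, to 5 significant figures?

70.664

Checks: G.y = 0.00, V.y = 0.00 ✓; |AH| = 11.10 ✓; ∠(AH, HW) = 90.00° ✓; |HW| = 29.60 ✓; |GW| = 66.78 ✓.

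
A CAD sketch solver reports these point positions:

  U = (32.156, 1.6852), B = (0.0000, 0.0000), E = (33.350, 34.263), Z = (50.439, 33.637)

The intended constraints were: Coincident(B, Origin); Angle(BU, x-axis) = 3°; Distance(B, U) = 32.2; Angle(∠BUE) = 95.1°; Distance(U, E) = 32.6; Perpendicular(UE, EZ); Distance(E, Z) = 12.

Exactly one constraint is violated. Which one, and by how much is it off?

Distance(E, Z) = 12 — off by 5.10.

B = (0.00, 0.00) ✓; BU at 3.000° ✓; |BU| = 32.20 ✓; ∠BUE = 95.10° ✓; |UE| = 32.60 ✓; ∠(UE, EZ) = 90.00° ✓; |EZ| = 17.10 ✗.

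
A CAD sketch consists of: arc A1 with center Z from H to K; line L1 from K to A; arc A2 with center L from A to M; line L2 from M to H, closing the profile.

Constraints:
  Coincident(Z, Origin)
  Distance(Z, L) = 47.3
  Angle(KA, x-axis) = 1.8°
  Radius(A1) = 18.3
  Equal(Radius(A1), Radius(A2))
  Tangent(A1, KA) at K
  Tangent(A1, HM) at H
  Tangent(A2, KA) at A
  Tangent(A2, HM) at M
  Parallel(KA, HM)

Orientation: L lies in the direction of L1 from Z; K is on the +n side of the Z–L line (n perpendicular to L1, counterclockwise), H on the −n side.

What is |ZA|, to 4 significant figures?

50.72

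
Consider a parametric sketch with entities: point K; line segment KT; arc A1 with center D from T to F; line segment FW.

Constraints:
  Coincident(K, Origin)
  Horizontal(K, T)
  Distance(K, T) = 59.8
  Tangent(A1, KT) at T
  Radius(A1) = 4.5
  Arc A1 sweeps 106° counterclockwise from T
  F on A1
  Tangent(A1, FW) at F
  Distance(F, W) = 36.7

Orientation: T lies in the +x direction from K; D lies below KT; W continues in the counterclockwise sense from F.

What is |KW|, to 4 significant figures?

77.36

On A1, T sits at bearing 90° from D; a 106° counterclockwise sweep puts F at bearing 196°, so F = D + 4.5·(cos 196°, sin 196°) = (55.47, -5.740). The tangent condition forces DF to be normal to FW, so FW runs along (−sin 196°, cos 196°); with |FW| = 36.7, W = (65.59, -41.02). Then |KW| = |W − K| = 77.36.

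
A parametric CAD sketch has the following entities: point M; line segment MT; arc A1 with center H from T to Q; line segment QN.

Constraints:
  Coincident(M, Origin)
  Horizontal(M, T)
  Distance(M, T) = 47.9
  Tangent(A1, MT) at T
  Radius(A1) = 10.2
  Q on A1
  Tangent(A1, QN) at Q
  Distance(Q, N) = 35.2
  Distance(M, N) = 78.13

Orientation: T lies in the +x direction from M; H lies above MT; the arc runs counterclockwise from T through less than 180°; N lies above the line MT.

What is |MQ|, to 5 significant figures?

58.377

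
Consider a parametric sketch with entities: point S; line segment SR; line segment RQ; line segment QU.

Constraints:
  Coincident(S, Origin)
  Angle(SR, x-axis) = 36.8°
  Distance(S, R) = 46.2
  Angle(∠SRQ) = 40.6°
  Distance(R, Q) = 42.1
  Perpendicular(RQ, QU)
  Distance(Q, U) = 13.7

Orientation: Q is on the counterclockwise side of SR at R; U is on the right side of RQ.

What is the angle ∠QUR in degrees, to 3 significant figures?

72.0°

S is at the origin; SR runs at 36.8° with length 46.2, so R = 46.2·(cos 36.8°, sin 36.8°) = (37.0, 27.7). ∠SRQ = 40.6°, so RQ runs at 36.8° + (180° − 40.6°) = 176° from the x-axis; with |RQ| = 42.1, Q = R + 42.1·(cos 176°, sin 176°) = (-5.01, 30.5). The perpendicularity gives QU at right angles to RQ; with |QU| = 13.7 on the right of RQ, U = Q + 13.7·(0.0663, 0.998) = (-4.11, 44.1). Then cos ∠QUR = UQ·UR / (|UQ||UR|), giving 72.0°.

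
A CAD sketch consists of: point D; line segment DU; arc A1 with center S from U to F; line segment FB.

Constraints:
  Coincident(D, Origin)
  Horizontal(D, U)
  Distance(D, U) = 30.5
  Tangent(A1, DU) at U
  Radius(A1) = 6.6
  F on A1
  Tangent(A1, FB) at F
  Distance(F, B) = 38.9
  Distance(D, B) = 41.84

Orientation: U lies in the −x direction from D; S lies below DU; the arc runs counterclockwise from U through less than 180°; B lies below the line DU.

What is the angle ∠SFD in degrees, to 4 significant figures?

23.30°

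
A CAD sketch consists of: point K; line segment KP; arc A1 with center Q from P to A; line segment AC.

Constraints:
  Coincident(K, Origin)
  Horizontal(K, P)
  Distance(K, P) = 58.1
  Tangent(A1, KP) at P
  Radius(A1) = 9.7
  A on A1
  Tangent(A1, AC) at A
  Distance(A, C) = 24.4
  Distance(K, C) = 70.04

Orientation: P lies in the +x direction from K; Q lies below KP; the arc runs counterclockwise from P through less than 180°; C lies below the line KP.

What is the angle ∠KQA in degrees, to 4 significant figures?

35.64°

Checks: K = (0.00, 0.00) ✓; ∠(QP, PK) = 90.00° ✓; |QP| = 9.700 ✓; |QA| = 9.700 ✓; ∠(QA, AC) = 90.00° ✓; |AC| = 24.40 ✓; |KC| = 70.04 ✓.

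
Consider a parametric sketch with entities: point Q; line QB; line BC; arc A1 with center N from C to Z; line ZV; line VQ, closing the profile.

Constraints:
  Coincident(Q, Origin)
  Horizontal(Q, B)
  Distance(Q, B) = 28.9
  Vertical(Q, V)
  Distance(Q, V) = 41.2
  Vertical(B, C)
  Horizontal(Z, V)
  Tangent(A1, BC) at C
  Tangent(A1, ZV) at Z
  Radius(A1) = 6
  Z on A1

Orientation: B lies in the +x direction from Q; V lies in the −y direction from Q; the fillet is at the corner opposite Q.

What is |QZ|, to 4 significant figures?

47.14

The virtual corner opposite Q is at (28.90, -41.20). The tangent condition forces NC to be normal to BC and since A1 is tangent to ZV there, NZ ⟂ ZV, with radius 6.0, so the center N sits 6.0 in from both sides at N = (22.90, -35.20). That places the tangent points at C = (28.90, -35.20) on BC and Z = (22.90, -41.20) on ZV. Then |QZ| = |Z − Q| = 47.14.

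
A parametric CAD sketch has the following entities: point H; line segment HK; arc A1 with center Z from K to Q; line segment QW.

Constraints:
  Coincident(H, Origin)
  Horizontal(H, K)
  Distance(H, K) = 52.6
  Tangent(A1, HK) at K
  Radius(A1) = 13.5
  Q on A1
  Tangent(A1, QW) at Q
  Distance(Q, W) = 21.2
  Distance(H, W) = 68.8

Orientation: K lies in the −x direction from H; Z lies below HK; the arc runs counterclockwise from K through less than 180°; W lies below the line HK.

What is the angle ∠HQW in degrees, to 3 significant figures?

84.0°

H is at the origin; HK is horizontal with |HK| = 52.6 and K on the −x side, so K = (-52.6, 0.00). A1 meets HK tangentially, so ZK is at right angles to HK, so Z = K + (0, -13.5) = (-52.6, -13.5). Since ZQ ⟂ QW (tangency), |ZW| = √(13.5² + 21.2²) = 25.1 regardless of where Q sits on A1. So W lies on both circle(H, 68.8) and circle(Z, 25.1); the below-HK intersection is W = (-57.2, -38.2). Q is the foot of the tangent from W: Q = (-65.1, -18.5).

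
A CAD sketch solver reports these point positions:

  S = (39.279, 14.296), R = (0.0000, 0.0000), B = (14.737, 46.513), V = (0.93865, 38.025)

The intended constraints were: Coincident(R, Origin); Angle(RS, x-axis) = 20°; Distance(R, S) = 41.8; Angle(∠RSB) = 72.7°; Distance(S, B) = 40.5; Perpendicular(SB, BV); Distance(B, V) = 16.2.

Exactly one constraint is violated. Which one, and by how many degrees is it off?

Perpendicular(SB, BV) — off by 5.70°.

R = (0.00, 0.00) ✓; RS at 20.00° ✓; |RS| = 41.80 ✓; ∠RSB = 72.70° ✓; |SB| = 40.50 ✓; ∠(SB, BV) = 84.30° ✗; |BV| = 16.20 ✓.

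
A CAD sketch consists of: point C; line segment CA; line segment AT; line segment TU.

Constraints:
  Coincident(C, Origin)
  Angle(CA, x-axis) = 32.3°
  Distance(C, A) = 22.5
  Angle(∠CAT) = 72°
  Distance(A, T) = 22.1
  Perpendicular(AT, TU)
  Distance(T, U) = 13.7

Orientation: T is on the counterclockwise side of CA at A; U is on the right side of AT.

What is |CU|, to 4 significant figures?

38.23

C is at the origin; CA runs at 32.3° with length 22.5, so A = 22.5·(cos 32.3°, sin 32.3°) = (19.02, 12.02). ∠CAT = 72.0°, so AT runs at 32.3° + (180° − 72.0°) = 140.3° from the x-axis; with |AT| = 22.1, T = A + 22.1·(cos 140.3°, sin 140.3°) = (2.015, 26.14). AT is perpendicular to TU; with |TU| = 13.7 on the right of AT, U = T + 13.7·(0.6388, 0.7694) = (10.77, 36.68). Then |CU| = |U − C| = 38.23.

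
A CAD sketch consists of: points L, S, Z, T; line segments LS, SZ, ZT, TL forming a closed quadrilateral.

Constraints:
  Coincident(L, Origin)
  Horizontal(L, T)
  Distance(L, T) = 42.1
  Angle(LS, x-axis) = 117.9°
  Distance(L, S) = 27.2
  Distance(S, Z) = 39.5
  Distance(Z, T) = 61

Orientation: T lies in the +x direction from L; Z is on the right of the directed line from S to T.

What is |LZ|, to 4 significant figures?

22.80

Checks: |SZ| = 39.50 ✓; |ZT| = 61.00 ✓.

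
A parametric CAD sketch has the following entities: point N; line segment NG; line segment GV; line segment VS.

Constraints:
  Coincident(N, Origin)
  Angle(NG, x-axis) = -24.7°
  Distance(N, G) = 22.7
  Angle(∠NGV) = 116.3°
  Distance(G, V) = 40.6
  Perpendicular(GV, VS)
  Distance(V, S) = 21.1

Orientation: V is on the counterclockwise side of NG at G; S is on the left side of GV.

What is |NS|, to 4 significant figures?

50.66

N is at the origin; NG runs at -24.7° with length 22.7, so G = 22.7·(cos -24.7°, sin -24.7°) = (20.62, -9.486). ∠NGV = 116.3°, so GV runs at -24.7° + (180° − 116.3°) = 39.00° from the x-axis; with |GV| = 40.6, V = G + 40.6·(cos 39.00°, sin 39.00°) = (52.18, 16.06). The perpendicularity gives VS at right angles to GV; with |VS| = 21.1 on the left of GV, S = V + 21.1·(-0.6293, 0.7771) = (38.90, 32.46). Then |NS| = |S − N| = 50.66.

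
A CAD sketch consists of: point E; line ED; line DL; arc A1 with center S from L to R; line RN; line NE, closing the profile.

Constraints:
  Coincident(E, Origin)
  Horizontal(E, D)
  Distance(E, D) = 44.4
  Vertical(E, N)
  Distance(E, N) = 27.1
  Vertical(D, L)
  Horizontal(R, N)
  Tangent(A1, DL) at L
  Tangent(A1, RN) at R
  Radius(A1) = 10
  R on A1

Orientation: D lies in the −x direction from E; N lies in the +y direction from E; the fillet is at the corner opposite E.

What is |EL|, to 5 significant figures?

47.579

E is at the origin; E and D share the same y with |ED| = 44.4 and D on the −x side, so D = (-44.400, 0.0000). E and N share the same x with |EN| = 27.1 and N on the +y side, so N = (0.0000, 27.100). The virtual corner opposite E is at (-44.400, 27.100). The tangent condition forces SL to be normal to DL and the tangent condition forces SR to be normal to RN, with radius 10.0, so the center S sits 10.0 in from both sides at S = (-34.400, 17.100). That places the tangent points at L = (-44.400, 17.100) on DL and R = (-34.400, 27.100) on RN. Then |EL| = |L − E| = 47.579.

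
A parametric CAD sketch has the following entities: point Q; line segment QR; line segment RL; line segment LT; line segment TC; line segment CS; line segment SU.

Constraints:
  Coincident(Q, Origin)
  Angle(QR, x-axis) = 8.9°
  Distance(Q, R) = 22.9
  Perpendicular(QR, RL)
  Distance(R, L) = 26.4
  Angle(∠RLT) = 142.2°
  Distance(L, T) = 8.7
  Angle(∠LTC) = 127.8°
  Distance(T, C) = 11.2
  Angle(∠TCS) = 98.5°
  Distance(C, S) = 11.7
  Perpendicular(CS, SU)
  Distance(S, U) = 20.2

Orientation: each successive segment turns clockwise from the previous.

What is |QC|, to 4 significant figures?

33.88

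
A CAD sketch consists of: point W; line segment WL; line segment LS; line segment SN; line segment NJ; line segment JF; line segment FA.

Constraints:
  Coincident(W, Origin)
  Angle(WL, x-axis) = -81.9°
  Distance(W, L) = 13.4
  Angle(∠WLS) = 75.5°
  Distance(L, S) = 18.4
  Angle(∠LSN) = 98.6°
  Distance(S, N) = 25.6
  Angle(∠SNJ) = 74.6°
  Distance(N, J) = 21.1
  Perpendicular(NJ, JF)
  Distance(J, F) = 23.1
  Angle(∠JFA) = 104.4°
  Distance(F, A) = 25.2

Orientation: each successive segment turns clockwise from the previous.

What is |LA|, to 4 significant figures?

29.20

W is at the origin; WL runs at -81.9° with length 13.4, so L = (1.888, -13.27). ∠WLS = 75.5° gives LS at 173.6° from the x-axis; with |LS| = 18.4, S = (-16.40, -11.22). ∠LSN = 98.6° gives SN at 92.20° from the x-axis; with |SN| = 25.6, N = (-17.38, 14.37). ∠SNJ = 74.6° gives NJ at -13.20° from the x-axis; with |NJ| = 21.1, J = (3.163, 9.548). NJ ⟂ JF, so JF runs at -103.2°; with |JF| = 23.1, F = (-2.112, -12.94). ∠JFA = 104.4° gives FA at -178.8° from the x-axis; with |FA| = 25.2, A = (-27.31, -13.47). Then |LA| = |A − L| = 29.20.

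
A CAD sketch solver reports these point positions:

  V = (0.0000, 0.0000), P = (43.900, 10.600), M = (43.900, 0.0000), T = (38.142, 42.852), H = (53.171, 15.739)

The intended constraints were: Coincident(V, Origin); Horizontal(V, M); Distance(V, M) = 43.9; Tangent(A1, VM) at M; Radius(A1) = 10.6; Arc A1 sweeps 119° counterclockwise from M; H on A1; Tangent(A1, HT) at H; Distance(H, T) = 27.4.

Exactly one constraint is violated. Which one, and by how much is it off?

Distance(H, T) = 27.4 — off by 3.60.

V = (0.00, 0.00) ✓; V.y = 0.00, M.y = 0.00 ✓; |VM| = 43.90 ✓; ∠(PM, MV) = 90.00° ✓; |PM| = 10.60 ✓; bearing(P→H) − bearing(P→M) = 119.0° ✓; |PH| = 10.60 ✓; ∠(PH, HT) = 90.00° ✓; |HT| = 31.00 ✗.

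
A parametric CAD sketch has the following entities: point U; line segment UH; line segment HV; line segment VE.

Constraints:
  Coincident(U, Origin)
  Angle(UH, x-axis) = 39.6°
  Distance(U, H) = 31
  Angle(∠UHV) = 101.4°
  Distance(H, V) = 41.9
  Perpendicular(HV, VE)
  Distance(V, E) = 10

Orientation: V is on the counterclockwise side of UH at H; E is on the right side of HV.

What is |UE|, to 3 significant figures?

62.8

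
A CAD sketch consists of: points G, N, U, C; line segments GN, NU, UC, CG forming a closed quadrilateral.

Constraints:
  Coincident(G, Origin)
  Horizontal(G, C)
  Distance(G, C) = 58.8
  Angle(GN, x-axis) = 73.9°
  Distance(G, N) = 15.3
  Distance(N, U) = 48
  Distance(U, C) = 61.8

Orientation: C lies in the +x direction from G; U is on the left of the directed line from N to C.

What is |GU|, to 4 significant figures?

62.79

G is at the origin; GC is horizontal with |GC| = 58.8 and C in +x, so C = (58.8, 0). GN runs at 73.9° with |GN| = 15.3, so N = (4.243, 14.70). U is determined by |NU| = 48.0 and |UC| = 61.8 together: it lies at the intersection of circle(N, 48.0) and circle(C, 61.8). With |NC| = 56.50, the foot of the radical line on NC is 14.84 from N and the perpendicular offset is √(48.0² − 14.84²) = 45.65. Taking the left-of-NC solution: U = (30.45, 54.91).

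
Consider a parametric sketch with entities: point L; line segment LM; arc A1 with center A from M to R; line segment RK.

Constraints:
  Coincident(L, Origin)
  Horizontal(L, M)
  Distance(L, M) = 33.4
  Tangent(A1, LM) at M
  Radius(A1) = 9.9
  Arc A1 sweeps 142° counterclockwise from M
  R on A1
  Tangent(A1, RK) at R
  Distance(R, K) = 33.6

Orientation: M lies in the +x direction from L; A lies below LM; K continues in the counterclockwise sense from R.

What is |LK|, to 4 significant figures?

66.08

L is at the origin; L and M share the same y with |LM| = 33.4 and M on the +x side, so M = (33.40, 0.000). Since A1 is tangent to LM there, AM ⟂ LM, so A = M + (0, -9.9) = (33.40, -9.900). On A1, M sits at bearing 90° from A; a 142° counterclockwise sweep puts R at bearing 232°, so R = A + 9.9·(cos 232°, sin 232°) = (27.30, -17.70). Tangency of A1 to RK means the radius AR is perpendicular to RK, so RK runs along (−sin 232°, cos 232°); with |RK| = 33.6, K = (53.78, -38.39). Then |LK| = |K − L| = 66.08.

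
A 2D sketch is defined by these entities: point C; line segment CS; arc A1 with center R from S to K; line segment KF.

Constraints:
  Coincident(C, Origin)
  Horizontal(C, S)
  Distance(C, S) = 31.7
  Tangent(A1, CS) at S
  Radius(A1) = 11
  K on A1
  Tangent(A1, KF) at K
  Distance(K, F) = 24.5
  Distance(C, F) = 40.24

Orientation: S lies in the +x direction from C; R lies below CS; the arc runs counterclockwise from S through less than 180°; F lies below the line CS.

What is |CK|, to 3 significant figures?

23.3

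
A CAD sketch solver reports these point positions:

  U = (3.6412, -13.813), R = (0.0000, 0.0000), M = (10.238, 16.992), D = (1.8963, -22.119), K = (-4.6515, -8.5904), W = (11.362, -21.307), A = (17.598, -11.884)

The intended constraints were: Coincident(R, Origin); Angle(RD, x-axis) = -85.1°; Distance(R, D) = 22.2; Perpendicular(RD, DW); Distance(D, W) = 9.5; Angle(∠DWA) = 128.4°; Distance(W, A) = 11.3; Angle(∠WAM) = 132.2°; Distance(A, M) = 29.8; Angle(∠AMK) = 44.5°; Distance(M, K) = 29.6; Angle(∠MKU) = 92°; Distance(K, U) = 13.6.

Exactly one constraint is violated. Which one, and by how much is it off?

Distance(K, U) = 13.6 — off by 3.80.

R = (0.00, 0.00) ✓; RD at -85.10° ✓; |RD| = 22.20 ✓; ∠(RD, DW) = 90.00° ✓; |DW| = 9.500 ✓; ∠DWA = 128.4° ✓; |WA| = 11.30 ✓; ∠WAM = 132.2° ✓; |AM| = 29.80 ✓; ∠AMK = 44.50° ✓; |MK| = 29.60 ✓; ∠MKU = 92.00° ✓; |KU| = 9.800 ✗.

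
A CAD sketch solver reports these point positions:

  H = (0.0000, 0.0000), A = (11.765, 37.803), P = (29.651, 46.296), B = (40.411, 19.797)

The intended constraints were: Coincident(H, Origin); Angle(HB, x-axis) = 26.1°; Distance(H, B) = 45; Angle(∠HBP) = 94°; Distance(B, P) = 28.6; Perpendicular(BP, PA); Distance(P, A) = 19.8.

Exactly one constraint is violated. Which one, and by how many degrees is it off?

Perpendicular(BP, PA) — off by 3.30°.

H = (0.00, 0.00) ✓; HB at 26.10° ✓; |HB| = 45.00 ✓; ∠HBP = 94.00° ✓; |BP| = 28.60 ✓; ∠(BP, PA) = 93.30° ✗; |PA| = 19.80 ✓.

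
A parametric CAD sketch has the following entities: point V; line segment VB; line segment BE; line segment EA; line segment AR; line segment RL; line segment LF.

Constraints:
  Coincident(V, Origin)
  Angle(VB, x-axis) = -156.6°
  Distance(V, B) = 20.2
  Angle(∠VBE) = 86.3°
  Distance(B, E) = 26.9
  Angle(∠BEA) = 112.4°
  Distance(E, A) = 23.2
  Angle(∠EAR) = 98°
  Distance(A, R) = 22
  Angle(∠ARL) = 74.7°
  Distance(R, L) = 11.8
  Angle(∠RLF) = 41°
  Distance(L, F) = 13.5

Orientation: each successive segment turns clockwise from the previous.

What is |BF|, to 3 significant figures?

38.0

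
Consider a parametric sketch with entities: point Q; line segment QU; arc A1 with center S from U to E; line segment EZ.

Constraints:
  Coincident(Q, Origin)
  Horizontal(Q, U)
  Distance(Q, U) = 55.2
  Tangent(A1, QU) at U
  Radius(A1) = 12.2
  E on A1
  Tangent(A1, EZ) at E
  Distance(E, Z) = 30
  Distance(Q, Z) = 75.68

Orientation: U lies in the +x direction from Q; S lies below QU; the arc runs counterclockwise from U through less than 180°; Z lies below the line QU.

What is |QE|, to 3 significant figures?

48.9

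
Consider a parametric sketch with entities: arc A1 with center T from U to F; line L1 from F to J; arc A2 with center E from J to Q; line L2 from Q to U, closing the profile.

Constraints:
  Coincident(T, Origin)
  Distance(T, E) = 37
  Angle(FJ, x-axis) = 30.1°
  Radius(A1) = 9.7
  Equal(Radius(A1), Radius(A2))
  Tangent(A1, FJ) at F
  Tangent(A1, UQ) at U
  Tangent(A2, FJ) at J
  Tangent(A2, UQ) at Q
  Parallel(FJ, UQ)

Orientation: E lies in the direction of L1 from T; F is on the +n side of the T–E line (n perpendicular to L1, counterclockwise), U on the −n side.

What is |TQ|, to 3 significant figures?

38.3

Tangency of A1 to both parallel lines with radius 9.7 puts F and U at T ± 9.7·n: F = (-4.86, 8.39), U = (4.86, -8.39). Equal radii place J and Q the same way about E: J = E + 9.7·n = (27.1, 26.9), Q = E − 9.7·n = (36.9, 10.2). Then |TQ| = |Q − T| = 38.3.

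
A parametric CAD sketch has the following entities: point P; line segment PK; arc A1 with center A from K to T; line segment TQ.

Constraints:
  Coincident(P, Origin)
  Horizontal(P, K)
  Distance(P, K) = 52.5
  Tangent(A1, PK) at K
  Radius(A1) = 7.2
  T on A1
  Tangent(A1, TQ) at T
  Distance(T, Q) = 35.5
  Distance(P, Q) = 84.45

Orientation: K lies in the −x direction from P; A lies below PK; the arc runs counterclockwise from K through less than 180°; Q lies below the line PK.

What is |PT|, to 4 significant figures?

58.67

Checks: ∠(AK, KP) = 90.00° ✓; |AT| = 7.200 ✓; ∠(AT, TQ) = 90.00° ✓; |TQ| = 35.50 ✓; |PQ| = 84.45 ✓.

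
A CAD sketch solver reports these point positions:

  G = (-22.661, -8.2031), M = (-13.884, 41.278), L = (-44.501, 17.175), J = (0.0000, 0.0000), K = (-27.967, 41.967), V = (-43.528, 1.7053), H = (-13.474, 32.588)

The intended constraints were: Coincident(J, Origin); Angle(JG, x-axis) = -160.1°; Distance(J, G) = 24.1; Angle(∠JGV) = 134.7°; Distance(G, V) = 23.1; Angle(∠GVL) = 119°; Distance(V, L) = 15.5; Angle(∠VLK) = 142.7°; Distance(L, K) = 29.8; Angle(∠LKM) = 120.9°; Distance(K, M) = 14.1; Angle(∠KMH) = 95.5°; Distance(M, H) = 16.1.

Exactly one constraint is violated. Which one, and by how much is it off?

Distance(M, H) = 16.1 — off by 7.40.

J = (0.00, 0.00) ✓; JG at -160.1° ✓; |JG| = 24.10 ✓; ∠JGV = 134.7° ✓; |GV| = 23.10 ✓; ∠GVL = 119.0° ✓; |VL| = 15.50 ✓; ∠VLK = 142.7° ✓; |LK| = 29.80 ✓; ∠LKM = 120.9° ✓; |KM| = 14.10 ✓; ∠KMH = 95.50° ✓; |MH| = 8.700 ✗.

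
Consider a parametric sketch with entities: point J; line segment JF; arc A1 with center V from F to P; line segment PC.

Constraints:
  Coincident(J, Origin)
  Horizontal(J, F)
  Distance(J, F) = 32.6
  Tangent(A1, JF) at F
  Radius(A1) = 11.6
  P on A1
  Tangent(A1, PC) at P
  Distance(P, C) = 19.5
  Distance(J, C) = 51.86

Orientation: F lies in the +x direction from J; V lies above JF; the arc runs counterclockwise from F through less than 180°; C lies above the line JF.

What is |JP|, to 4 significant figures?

46.12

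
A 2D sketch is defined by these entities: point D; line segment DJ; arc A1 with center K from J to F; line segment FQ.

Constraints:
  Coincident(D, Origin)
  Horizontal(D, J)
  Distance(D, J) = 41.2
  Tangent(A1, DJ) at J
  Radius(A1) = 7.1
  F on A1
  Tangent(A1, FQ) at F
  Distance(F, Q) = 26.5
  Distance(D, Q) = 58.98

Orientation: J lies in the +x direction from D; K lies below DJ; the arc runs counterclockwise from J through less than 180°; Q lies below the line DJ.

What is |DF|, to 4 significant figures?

36.68

Checks: |KF| = 7.100 ✓; ∠(KF, FQ) = 90.00° ✓; |FQ| = 26.50 ✓; |DQ| = 58.98 ✓.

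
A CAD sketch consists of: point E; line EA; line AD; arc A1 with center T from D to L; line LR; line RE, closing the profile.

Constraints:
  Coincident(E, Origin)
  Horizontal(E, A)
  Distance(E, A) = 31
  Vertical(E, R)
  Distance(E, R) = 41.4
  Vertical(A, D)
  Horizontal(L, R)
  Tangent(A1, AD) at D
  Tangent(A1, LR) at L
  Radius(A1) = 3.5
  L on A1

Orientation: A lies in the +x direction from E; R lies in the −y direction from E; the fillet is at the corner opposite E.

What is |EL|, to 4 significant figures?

49.70

The virtual corner opposite E is at (31.00, -41.40). Since A1 is tangent to AD there, TD ⟂ AD and since A1 is tangent to LR there, TL ⟂ LR, with radius 3.5, so the center T sits 3.5 in from both sides at T = (27.50, -37.90). That places the tangent points at D = (31.00, -37.90) on AD and L = (27.50, -41.40) on LR. Then |EL| = |L − E| = 49.70.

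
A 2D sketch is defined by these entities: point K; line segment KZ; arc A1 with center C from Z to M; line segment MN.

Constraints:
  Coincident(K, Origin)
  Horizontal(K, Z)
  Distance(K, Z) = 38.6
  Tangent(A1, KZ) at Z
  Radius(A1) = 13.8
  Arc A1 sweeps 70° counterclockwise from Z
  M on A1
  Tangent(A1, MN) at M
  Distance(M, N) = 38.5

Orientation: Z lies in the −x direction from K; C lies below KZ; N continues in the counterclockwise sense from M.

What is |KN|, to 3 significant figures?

79.0

K is at the origin; KZ is horizontal with |KZ| = 38.6 and Z on the −x side, so Z = (-38.6, 0.00). A1 meets KZ tangentially, so CZ is at right angles to KZ, so C = Z + (0, -13.8) = (-38.6, -13.8). On A1, Z sits at bearing 90° from C; a 70° counterclockwise sweep puts M at bearing 160°, so M = C + 13.8·(cos 160°, sin 160°) = (-51.6, -9.08). The tangent condition forces CM to be normal to MN, so MN runs along (−sin 160°, cos 160°); with |MN| = 38.5, N = (-64.7, -45.3). Then |KN| = |N − K| = 79.0.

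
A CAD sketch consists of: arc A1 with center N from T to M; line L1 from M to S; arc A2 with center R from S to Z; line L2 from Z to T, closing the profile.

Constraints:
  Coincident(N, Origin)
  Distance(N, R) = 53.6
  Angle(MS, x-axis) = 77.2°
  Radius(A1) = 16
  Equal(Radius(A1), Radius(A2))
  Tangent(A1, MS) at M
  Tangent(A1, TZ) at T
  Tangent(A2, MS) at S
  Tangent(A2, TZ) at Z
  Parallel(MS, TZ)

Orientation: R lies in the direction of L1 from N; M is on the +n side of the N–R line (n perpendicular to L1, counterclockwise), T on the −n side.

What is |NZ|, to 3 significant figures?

55.9

The slot axis is L1's direction at 77.2°, so u = (cos 77.2°, sin 77.2°) = (0.222, 0.975) and n = (−sin 77.2°, cos 77.2°) = (-0.975, 0.222). N is at the origin and R lies 53.6 along u from N, so R = 53.6·u = (11.9, 52.3). Tangency of A1 to both parallel lines with radius 16.0 puts M and T at N ± 16.0·n: M = (-15.6, 3.54), T = (15.6, -3.54). Equal radii place S and Z the same way about R: S = R + 16.0·n = (-3.73, 55.8), Z = R − 16.0·n = (27.5, 48.7). Then |NZ| = |Z − N| = 55.9.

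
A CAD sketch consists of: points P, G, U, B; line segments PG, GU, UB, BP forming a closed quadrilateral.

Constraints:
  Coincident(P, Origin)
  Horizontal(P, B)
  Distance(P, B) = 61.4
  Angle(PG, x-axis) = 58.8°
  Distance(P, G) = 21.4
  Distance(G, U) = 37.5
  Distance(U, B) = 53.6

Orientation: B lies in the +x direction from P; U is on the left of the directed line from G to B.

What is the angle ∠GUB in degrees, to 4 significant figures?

69.43°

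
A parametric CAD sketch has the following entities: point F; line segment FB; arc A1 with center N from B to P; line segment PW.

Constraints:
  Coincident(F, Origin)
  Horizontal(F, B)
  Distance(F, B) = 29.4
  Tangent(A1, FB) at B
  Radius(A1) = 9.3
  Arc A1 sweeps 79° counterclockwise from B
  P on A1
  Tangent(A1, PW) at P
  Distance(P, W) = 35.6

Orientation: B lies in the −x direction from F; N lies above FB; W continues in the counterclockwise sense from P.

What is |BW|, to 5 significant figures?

45.358

On A1, B sits at bearing -90° from N; a 79° counterclockwise sweep puts P at bearing -11°, so P = N + 9.3·(cos -11°, sin -11°) = (-20.271, 7.5255). The tangent condition forces NP to be normal to PW, so PW runs along (−sin -11°, cos -11°); with |PW| = 35.6, W = (-13.478, 42.471). Then |BW| = |W − B| = 45.358.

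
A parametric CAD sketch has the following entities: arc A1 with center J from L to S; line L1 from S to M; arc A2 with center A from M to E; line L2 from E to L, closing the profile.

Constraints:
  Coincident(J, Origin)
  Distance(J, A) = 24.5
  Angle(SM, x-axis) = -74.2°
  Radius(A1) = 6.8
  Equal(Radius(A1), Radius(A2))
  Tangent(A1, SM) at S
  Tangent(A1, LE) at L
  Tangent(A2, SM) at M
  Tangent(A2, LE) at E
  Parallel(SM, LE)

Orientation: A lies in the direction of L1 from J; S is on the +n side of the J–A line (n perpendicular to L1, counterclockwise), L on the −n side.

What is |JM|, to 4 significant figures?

25.43

The slot axis is L1's direction at -74.2°, so u = (cos -74.2°, sin -74.2°) = (0.2723, -0.9622) and n = (−sin -74.2°, cos -74.2°) = (0.9622, 0.2723). J is at the origin and A lies 24.5 along u from J, so A = 24.5·u = (6.671, -23.57). Tangency of A1 to both parallel lines with radius 6.8 puts S and L at J ± 6.8·n: S = (6.543, 1.852), L = (-6.543, -1.852). Equal radii place M and E the same way about A: M = A + 6.8·n = (13.21, -21.72), E = A − 6.8·n = (0.1278, -25.43). Then |JM| = |M − J| = 25.43.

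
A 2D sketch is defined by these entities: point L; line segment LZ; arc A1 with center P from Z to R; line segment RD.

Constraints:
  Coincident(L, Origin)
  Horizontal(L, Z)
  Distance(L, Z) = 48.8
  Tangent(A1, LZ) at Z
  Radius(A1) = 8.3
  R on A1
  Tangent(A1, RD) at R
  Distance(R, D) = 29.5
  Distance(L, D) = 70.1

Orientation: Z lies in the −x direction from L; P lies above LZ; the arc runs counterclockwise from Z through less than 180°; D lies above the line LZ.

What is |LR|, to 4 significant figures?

44.13

Checks: |LZ| = 48.80 ✓; |PZ| = 8.300 ✓; |PR| = 8.300 ✓; ∠(PR, RD) = 90.00° ✓; |RD| = 29.50 ✓; |LD| = 70.10 ✓.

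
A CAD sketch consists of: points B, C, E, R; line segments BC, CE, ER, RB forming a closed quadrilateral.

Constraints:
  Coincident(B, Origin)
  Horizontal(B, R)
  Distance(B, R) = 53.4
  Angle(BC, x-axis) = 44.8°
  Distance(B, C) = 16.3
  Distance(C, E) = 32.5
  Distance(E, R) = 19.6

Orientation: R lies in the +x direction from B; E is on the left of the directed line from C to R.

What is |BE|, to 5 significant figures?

46.787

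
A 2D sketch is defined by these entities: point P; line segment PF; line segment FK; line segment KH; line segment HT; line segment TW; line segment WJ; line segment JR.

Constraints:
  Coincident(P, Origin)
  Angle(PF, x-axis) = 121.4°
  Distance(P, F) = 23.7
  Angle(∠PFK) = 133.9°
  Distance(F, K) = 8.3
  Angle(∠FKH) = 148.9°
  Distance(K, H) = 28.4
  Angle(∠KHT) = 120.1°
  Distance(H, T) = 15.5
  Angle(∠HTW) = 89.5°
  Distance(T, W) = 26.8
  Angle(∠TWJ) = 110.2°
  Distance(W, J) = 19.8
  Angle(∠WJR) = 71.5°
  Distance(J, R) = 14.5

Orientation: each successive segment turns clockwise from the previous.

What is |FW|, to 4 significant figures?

29.99

∠KHT = 120.1° gives HT at -15.70° from the x-axis; with |HT| = 15.5, T = (25.04, 43.86). ∠HTW = 89.5° gives TW at -106.2° from the x-axis; with |TW| = 26.8, W = (17.56, 18.13). Then |FW| = |W − F| = 29.99.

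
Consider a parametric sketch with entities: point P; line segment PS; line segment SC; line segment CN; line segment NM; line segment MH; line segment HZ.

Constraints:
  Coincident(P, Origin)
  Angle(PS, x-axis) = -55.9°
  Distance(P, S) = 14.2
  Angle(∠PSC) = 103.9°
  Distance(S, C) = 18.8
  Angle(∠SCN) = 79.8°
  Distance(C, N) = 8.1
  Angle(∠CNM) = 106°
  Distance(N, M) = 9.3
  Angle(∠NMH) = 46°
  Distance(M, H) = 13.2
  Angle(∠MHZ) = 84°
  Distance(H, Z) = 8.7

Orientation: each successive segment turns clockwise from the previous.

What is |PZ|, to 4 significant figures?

27.50

P is at the origin; PS runs at -55.9° with length 14.2, so S = (7.961, -11.76). ∠PSC = 103.9° gives SC at -132.0° from the x-axis; with |SC| = 18.8, C = (-4.619, -25.73). ∠SCN = 79.8° gives CN at 127.8° from the x-axis; with |CN| = 8.1, N = (-9.583, -19.33). ∠CNM = 106.0° gives NM at 53.80° from the x-axis; with |NM| = 9.3, M = (-4.090, -11.82). ∠NMH = 46.0° gives MH at -80.20° from the x-axis; with |MH| = 13.2, H = (-1.844, -24.83). ∠MHZ = 84.0° gives HZ at -176.2° from the x-axis; with |HZ| = 8.7, Z = (-10.52, -25.41). Then |PZ| = |Z − P| = 27.50.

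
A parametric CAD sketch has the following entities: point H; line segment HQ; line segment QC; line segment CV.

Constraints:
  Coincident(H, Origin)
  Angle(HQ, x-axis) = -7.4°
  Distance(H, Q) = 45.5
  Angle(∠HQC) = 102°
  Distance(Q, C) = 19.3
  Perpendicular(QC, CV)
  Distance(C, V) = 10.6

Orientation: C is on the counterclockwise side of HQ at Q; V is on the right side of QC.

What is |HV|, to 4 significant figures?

62.16

H is at the origin; HQ runs at -7.4° with length 45.5, so Q = 45.5·(cos -7.4°, sin -7.4°) = (45.12, -5.860). ∠HQC = 102.0°, so QC runs at -7.4° + (180° − 102.0°) = 70.60° from the x-axis; with |QC| = 19.3, C = Q + 19.3·(cos 70.60°, sin 70.60°) = (51.53, 12.34). QC ⟂ CV; with |CV| = 10.6 on the right of QC, V = C + 10.6·(0.9432, -0.3322) = (61.53, 8.823). Then |HV| = |V − H| = 62.16.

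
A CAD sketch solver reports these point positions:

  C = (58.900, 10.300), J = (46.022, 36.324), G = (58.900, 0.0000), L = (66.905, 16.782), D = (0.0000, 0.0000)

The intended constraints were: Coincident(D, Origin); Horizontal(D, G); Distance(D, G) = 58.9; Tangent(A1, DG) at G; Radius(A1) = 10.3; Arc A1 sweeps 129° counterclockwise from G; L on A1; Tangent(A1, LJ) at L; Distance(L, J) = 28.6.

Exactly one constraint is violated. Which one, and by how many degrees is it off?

Tangent(A1, LJ) at L — off by 7.90°.

D = (0.00, 0.00) ✓; D.y = 0.00, G.y = 0.00 ✓; |DG| = 58.90 ✓; ∠(CG, GD) = 90.00° ✓; |CG| = 10.30 ✓; bearing(C→L) − bearing(C→G) = 129.0° ✓; |CL| = 10.30 ✓; ∠(CL, LJ) = 82.10° ✗; |LJ| = 28.60 ✓.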